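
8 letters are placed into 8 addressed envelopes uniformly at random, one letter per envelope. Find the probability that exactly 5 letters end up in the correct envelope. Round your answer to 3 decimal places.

0.003

Choose which 5 of the 8 are fixed: C(8,5) = 56 ways.
The remaining 3 must have no fixed point: D(3) = 2.
P = 56·2/40320 = 1/360 ≈ 0.003.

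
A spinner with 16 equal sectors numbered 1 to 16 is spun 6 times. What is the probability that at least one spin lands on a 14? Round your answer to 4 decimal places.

0.3211

P(no spin lands on a 14) = (15/16)^6 ≈ 0.6789.
P(at least one) = 1 − 0.6789 = 0.3211.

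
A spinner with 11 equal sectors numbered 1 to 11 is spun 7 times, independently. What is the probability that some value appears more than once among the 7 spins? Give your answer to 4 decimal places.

0.9147

P(all 7 different) = 11/11 · 10/11 · ··· · 5/11 ≈ 0.0853.
P(at least two equal) = 1 − 0.0853 = 0.9147.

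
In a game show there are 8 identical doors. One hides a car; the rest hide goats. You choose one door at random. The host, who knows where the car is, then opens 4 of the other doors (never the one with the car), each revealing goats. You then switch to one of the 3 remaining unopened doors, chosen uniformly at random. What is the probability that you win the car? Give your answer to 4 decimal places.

0.2917

Your original door holds the car with probability 1/8, so the other 7 collectively hold it with probability 7/8.
The host can always find 4 empty doors to open, so the reveals don't change that 7/8; it is now spread over the 3 remaining unopened doors.
P(win by switching) = (7/8) · (1/3) = 7/24 ≈ 0.2917.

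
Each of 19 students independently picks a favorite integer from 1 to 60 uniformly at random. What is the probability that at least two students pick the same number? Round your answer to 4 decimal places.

0.9592

It's easier to compute the probability that all 19 are distinct.
P(all distinct) = 60/60 · 59/60 · ··· · 42/60 ≈ 0.0408.
So the probability of at least one match is 1 − 0.0408 = 0.9592.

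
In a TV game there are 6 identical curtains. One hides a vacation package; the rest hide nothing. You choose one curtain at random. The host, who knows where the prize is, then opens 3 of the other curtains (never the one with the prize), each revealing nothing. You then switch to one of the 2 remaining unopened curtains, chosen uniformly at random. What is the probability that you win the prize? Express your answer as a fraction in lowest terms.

Your original curtain holds the prize with probability 1/6, so the other 5 collectively hold it with probability 5/6.
The host can always find 3 empty curtains to open, so the reveals don't change that 5/6; it is now spread over the 2 remaining unopened curtains.
P(win by switching) = (5/6) · (1/2) = 5/12.

5/12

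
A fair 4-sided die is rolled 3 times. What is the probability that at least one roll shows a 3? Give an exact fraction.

37/64

P(no roll shows a 3) = (3/4)^3 = 27/64.
P(at least one) = 1 − 27/64 = 37/64.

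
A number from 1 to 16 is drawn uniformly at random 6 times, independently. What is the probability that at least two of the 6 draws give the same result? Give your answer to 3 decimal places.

P(all 6 different) = 16/16 · 15/16 · ··· · 11/16 ≈ 0.344.
P(at least two equal) = 1 − 0.344 = 0.656.

0.656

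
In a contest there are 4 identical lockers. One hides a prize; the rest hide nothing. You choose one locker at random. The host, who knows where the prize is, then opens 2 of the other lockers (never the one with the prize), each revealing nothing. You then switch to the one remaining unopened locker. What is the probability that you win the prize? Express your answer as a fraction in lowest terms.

3/4

Your original locker holds the prize with probability 1/4, so the other 3 collectively hold it with probability 3/4.
The host can always find 2 empty lockers to open, so the reveals don't change that 3/4; it is now spread over the 1 remaining unopened locker.
P(win by switching) = (3/4) · (1/1) = 3/4.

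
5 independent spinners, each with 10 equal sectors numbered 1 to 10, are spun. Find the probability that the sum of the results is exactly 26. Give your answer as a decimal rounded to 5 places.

There are 10^5 = 100000 equally likely outcomes.
The number of ordered 5-tuples from {1,…,10} summing to 26 is 5875.
P(sum = 26) = 5875/100000 = 47/800 ≈ 0.05875.

0.05875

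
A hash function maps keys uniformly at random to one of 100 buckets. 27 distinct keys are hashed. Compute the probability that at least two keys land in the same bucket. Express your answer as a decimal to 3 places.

0.979

It's easier to compute the probability that all 27 are distinct.
P(all distinct) = 100/100 · 99/100 · ··· · 74/100 ≈ 0.021.
So the probability of at least one match is 1 − 0.021 = 0.979.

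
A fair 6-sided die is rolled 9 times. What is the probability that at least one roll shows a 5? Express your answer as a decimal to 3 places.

0.806

P(no roll shows a 5) = (5/6)^9 ≈ 0.194.
P(at least one) = 1 − 0.194 = 0.806.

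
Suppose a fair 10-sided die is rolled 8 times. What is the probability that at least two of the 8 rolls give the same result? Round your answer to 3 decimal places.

0.982

P(all 8 different) = 10/10 · 9/10 · ··· · 3/10 ≈ 0.018.
P(at least two equal) = 1 − 0.018 = 0.982.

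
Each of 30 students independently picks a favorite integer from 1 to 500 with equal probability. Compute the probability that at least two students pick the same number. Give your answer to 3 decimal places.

0.588

It's easier to compute the probability that all 30 are distinct.
P(all distinct) = 500/500 · 499/500 · ··· · 471/500 ≈ 0.412.
So the probability of at least one match is 1 − 0.412 = 0.588.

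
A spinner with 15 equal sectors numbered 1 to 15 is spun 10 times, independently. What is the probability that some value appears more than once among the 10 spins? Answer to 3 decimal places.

P(all 10 different) = 15/15 · 14/15 · ··· · 6/15 ≈ 0.019.
P(at least two equal) = 1 − 0.019 = 0.981.

0.981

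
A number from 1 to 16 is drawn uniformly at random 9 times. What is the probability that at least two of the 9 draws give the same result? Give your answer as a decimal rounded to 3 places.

0.940

P(all 9 different) = 16/16 · 15/16 · ··· · 8/16 ≈ 0.060.
P(at least two equal) = 1 − 0.060 = 0.940.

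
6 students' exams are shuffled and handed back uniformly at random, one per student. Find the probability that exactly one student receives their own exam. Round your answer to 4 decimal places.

0.3667

Choose which one is fixed: C(6,1) = 6 ways.
The remaining 5 must have no fixed point: D(5) = 44.
P = 6·44/720 = 11/30 ≈ 0.3667.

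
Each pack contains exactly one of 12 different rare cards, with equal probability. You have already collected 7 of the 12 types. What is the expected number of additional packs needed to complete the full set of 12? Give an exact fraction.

Starting from 7 distinct types, each trial gives a new one with probability (12−i)/12 when i types are held, so the wait for the next new type is 12/(12−i).
E = 12/5 + 12/4 + 12/3 + 12/2 + 12/1 = 137/5.

137/5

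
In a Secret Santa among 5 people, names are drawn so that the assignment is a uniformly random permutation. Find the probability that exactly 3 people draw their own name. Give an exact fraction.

Choose which 3 of the 5 are fixed: C(5,3) = 10 ways.
The remaining 2 must have no fixed point: D(2) = 1.
P = 10·1/120 = 1/12.

1/12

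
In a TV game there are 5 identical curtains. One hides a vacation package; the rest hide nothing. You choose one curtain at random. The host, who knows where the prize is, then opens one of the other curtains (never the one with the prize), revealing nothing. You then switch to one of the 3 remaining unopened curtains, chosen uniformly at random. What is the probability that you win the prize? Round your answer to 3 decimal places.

Your original curtain holds the prize with probability 1/5, so the other 4 collectively hold it with probability 4/5.
The host can always find an empty curtain to open, so this doesn't change that 4/5; it is now spread over the 3 remaining unopened curtains.
P(win by switching) = (4/5) · (1/3) = 4/15 ≈ 0.267.

0.267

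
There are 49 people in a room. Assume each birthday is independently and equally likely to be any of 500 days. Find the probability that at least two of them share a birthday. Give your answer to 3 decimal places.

It's easier to compute the probability that all 49 are distinct.
P(all distinct) = 500/500 · 499/500 · ··· · 452/500 ≈ 0.088.
So the probability of at least one match is 1 − 0.088 = 0.912.

0.912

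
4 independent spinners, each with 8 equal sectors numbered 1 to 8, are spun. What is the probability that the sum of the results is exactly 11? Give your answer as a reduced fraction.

There are 8^4 = 4096 equally likely outcomes.
The number of ordered 4-tuples from {1,…,8} summing to 11 is 120.
P(sum = 11) = 120/4096 = 15/512.

15/512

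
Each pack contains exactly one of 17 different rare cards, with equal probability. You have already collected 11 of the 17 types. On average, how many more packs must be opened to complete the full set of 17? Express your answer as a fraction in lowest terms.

Starting from 11 distinct types, each trial gives a new one with probability (17−i)/17 when i types are held, so the wait for the next new type is 17/(17−i).
E = 17/6 + 17/5 + 17/4 + 17/3 + 17/2 + 17/1 = 833/20.

833/20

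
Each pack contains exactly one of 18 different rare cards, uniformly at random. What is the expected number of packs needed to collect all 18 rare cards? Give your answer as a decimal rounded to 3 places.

62.912

After i distinct types are collected, each trial gives a new one with probability (18−i)/18, so the expected wait for the next new type is 18/(18−i).
E = 18/18 + 18/17 + 18/16 + 18/15 + 18/14 + 18/13 + 18/12 + 18/11 + 18/10 + 18/9 + 18/8 + 18/7 + 18/6 + 18/5 + 18/4 + 18/3 + 18/2 + 18/1 = 42822903/680680 ≈ 62.912.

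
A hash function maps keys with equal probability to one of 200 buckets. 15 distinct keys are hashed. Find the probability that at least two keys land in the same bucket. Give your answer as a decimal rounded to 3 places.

It's easier to compute the probability that all 15 are distinct.
P(all distinct) = 200/200 · 199/200 · ··· · 186/200 ≈ 0.584.
So the probability of at least one match is 1 − 0.584 = 0.416.

0.416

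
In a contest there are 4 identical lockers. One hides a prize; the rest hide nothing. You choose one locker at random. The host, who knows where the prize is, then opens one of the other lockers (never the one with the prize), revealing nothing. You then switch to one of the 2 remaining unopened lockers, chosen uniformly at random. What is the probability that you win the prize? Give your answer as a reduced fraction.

3/8

Your original locker holds the prize with probability 1/4, so the other 3 collectively hold it with probability 3/4.
The host can always find an empty locker to open, so this doesn't change that 3/4; it is now spread over the 2 remaining unopened lockers.
P(win by switching) = (3/4) · (1/2) = 3/8.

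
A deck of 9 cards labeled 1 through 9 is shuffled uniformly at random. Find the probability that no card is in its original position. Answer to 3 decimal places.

This is the derangement probability: permutations of 9 with no fixed point.
D(9) = 9! · (1 − 1/1! + 1/2! − ··· + (−1)^9/9!) = 133496.
P = 133496/362880 = 16687/45360 ≈ 0.368.

0.368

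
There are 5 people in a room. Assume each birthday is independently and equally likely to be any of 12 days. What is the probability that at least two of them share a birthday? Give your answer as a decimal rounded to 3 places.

0.618

It's easier to compute the probability that all 5 are distinct.
P(all distinct) = 12/12 · 11/12 · ··· · 8/12 ≈ 0.382.
So the probability of at least one match is 1 − 0.382 = 0.618.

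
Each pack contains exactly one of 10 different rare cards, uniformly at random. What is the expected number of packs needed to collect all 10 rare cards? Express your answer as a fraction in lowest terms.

7381/252

After i distinct types are collected, each trial gives a new one with probability (10−i)/10, so the expected wait for the next new type is 10/(10−i).
E = 10/10 + 10/9 + 10/8 + 10/7 + 10/6 + 10/5 + 10/4 + 10/3 + 10/2 + 10/1 = 7381/252.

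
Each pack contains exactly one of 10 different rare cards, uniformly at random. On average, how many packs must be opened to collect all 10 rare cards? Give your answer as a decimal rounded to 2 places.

After i distinct types are collected, each trial gives a new one with probability (10−i)/10, so the expected wait for the next new type is 10/(10−i).
E = 10/10 + 10/9 + 10/8 + 10/7 + 10/6 + 10/5 + 10/4 + 10/3 + 10/2 + 10/1 = 7381/252 ≈ 29.29.

29.29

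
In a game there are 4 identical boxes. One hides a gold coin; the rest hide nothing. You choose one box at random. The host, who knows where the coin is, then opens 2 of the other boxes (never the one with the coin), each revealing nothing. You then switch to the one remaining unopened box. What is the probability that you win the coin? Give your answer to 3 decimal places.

0.750

Your original box holds the coin with probability 1/4, so the other 3 collectively hold it with probability 3/4.
The host can always find 2 empty boxes to open, so the reveals don't change that 3/4; it is now spread over the 1 remaining unopened box.
P(win by switching) = (3/4) · (1/1) = 3/4 ≈ 0.750.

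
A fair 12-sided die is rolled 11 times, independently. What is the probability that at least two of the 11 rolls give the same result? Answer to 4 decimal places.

P(all 11 different) = 12/12 · 11/12 · ··· · 2/12 ≈ 0.0006.
P(at least two equal) = 1 − 0.0006 = 0.9994.

0.9994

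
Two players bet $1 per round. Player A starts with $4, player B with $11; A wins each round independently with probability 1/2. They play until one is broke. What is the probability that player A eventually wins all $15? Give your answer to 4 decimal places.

0.2667

With a fair step, P(i) = ½P(i−1) + ½P(i+1) with P(0)=0, P(15)=1 has the linear solution P(i) = i/15.
P(4) = 4/15 ≈ 0.2667.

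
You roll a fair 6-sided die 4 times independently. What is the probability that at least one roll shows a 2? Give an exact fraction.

P(no roll shows a 2) = (5/6)^4 = 625/1296.
P(at least one) = 1 − 625/1296 = 671/1296.

671/1296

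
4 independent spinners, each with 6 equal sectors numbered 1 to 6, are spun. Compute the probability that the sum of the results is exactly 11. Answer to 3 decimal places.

0.080

There are 6^4 = 1296 equally likely outcomes.
The number of ordered 4-tuples from {1,…,6} summing to 11 is 104.
P(sum = 11) = 104/1296 = 13/162 ≈ 0.080.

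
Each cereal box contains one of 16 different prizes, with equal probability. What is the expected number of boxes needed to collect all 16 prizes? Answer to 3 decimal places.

After i distinct types are collected, each trial gives a new one with probability (16−i)/16, so the expected wait for the next new type is 16/(16−i).
E = 16/16 + 16/15 + 16/14 + 16/13 + 16/12 + 16/11 + 16/10 + 16/9 + 16/8 + 16/7 + 16/6 + 16/5 + 16/4 + 16/3 + 16/2 + 16/1 = 2436559/45045 ≈ 54.092.

54.092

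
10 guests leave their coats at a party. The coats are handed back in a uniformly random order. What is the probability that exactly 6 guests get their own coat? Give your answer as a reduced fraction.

1/1920

Choose which 6 of the 10 are fixed: C(10,6) = 210 ways.
The remaining 4 must have no fixed point: D(4) = 9.
P = 210·9/3628800 = 1/1920.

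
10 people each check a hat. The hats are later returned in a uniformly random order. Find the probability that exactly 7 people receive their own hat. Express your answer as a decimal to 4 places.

0.0001

Choose which 7 of the 10 are fixed: C(10,7) = 120 ways.
The remaining 3 must have no fixed point: D(3) = 2.
P = 120·2/3628800 = 1/15120 ≈ 0.0001.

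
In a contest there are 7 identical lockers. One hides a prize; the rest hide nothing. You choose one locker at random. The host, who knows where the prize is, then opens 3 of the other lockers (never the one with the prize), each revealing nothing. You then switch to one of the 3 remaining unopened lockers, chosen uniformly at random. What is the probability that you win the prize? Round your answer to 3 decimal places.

0.286

Your original locker holds the prize with probability 1/7, so the other 6 collectively hold it with probability 6/7.
The host can always find 3 empty lockers to open, so the reveals don't change that 6/7; it is now spread over the 3 remaining unopened lockers.
P(win by switching) = (6/7) · (1/3) = 2/7 ≈ 0.286.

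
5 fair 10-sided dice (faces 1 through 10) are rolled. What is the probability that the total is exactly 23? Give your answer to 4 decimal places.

0.0484

There are 10^5 = 100000 equally likely outcomes.
The number of ordered 5-tuples from {1,…,10} summing to 23 is 4840.
P(sum = 23) = 4840/100000 = 121/2500 ≈ 0.0484.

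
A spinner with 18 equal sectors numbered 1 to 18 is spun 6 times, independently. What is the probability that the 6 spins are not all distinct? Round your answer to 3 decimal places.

0.607

P(all 6 different) = 18/18 · 17/18 · ··· · 13/18 ≈ 0.393.
P(at least two equal) = 1 − 0.393 = 0.607.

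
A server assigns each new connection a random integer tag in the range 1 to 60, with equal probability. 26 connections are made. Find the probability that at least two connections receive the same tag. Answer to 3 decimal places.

It's easier to compute the probability that all 26 are distinct.
P(all distinct) = 60/60 · 59/60 · ··· · 35/60 ≈ 0.002.
So the probability of at least one match is 1 − 0.002 = 0.998.

0.998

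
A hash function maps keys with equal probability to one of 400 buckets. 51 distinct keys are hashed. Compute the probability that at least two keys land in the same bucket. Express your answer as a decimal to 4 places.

0.9642

It's easier to compute the probability that all 51 are distinct.
P(all distinct) = 400/400 · 399/400 · ··· · 350/400 ≈ 0.0358.
So the probability of at least one match is 1 − 0.0358 = 0.9642.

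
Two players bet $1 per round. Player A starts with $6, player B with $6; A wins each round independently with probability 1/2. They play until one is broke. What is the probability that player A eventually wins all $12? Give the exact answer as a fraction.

1/2

With a fair step, P(i) = ½P(i−1) + ½P(i+1) with P(0)=0, P(12)=1 has the linear solution P(i) = i/12.
P(6) = 6/12 = 1/2.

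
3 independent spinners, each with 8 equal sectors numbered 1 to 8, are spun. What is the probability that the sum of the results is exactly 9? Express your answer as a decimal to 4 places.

There are 8^3 = 512 equally likely outcomes.
The number of ordered 3-tuples from {1,…,8} summing to 9 is 28.
P(sum = 9) = 28/512 = 7/128 ≈ 0.0547.

0.0547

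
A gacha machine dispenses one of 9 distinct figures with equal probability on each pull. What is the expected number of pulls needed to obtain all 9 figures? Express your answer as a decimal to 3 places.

25.461

After i distinct types are collected, each trial gives a new one with probability (9−i)/9, so the expected wait for the next new type is 9/(9−i).
E = 9/9 + 9/8 + 9/7 + 9/6 + 9/5 + 9/4 + 9/3 + 9/2 + 9/1 = 7129/280 ≈ 25.461.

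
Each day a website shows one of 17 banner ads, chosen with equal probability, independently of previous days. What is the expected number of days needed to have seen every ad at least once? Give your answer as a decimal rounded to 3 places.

After i distinct types are collected, each trial gives a new one with probability (17−i)/17, so the expected wait for the next new type is 17/(17−i).
E = 17/17 + 17/16 + 17/15 + 17/14 + 17/13 + 17/12 + 17/11 + 17/10 + 17/9 + 17/8 + 17/7 + 17/6 + 17/5 + 17/4 + 17/3 + 17/2 + 17/1 = 42142223/720720 ≈ 58.472.

58.472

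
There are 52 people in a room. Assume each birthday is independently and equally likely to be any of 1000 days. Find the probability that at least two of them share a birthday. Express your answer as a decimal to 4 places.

0.7406

It's easier to compute the probability that all 52 are distinct.
P(all distinct) = 1000/1000 · 999/1000 · ··· · 949/1000 ≈ 0.2594.
So the probability of at least one match is 1 − 0.2594 = 0.7406.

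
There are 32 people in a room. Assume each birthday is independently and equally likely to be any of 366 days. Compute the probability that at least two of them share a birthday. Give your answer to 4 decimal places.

0.7524

It's easier to compute the probability that all 32 are distinct.
P(all distinct) = 366/366 · 365/366 · ··· · 335/366 ≈ 0.2476.
So the probability of at least one match is 1 − 0.2476 = 0.7524.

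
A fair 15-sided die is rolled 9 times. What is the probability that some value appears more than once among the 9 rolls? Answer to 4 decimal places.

P(all 9 different) = 15/15 · 14/15 · ··· · 7/15 ≈ 0.0472.
P(at least two equal) = 1 − 0.0472 = 0.9528.

0.9528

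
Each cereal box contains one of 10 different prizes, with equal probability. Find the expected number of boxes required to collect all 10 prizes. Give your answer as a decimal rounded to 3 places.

29.290

After i distinct types are collected, each trial gives a new one with probability (10−i)/10, so the expected wait for the next new type is 10/(10−i).
E = 10/10 + 10/9 + 10/8 + 10/7 + 10/6 + 10/5 + 10/4 + 10/3 + 10/2 + 10/1 = 7381/252 ≈ 29.290.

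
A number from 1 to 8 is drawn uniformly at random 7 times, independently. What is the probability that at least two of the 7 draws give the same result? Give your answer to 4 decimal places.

0.9808

P(all 7 different) = 8/8 · 7/8 · ··· · 2/8 ≈ 0.0192.
P(at least two equal) = 1 − 0.0192 = 0.9808.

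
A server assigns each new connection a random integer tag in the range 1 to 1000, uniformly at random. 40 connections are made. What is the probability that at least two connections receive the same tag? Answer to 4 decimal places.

0.5464

It's easier to compute the probability that all 40 are distinct.
P(all distinct) = 1000/1000 · 999/1000 · ··· · 961/1000 ≈ 0.4536.
So the probability of at least one match is 1 − 0.4536 = 0.5464.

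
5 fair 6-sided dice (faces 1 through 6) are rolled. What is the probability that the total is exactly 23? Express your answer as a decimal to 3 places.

0.039

There are 6^5 = 7776 equally likely outcomes.
The number of ordered 5-tuples from {1,…,6} summing to 23 is 305.
P(sum = 23) = 305/7776 ≈ 0.039.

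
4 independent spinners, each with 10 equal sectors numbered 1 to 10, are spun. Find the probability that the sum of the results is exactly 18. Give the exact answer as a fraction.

There are 10^4 = 10000 equally likely outcomes.
The number of ordered 4-tuples from {1,…,10} summing to 18 is 540.
P(sum = 18) = 540/10000 = 27/500.

27/500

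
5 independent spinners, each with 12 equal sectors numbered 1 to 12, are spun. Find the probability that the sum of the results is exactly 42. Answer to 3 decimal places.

0.025

There are 12^5 = 248832 equally likely outcomes.
The number of ordered 5-tuples from {1,…,12} summing to 42 is 6265.
P(sum = 42) = 6265/248832 ≈ 0.025.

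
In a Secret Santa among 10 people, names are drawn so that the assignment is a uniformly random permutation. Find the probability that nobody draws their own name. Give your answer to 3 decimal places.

This is the derangement probability: permutations of 10 with no fixed point.
D(10) = 10! · (1 − 1/1! + 1/2! − ··· + (−1)^10/10!) = 1334961.
P = 1334961/3628800 = 16481/44800 ≈ 0.368.

0.368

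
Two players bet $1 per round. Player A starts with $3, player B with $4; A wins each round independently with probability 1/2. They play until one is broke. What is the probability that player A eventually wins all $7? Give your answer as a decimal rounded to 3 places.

0.429

With a fair step, P(i) = ½P(i−1) + ½P(i+1) with P(0)=0, P(7)=1 has the linear solution P(i) = i/7.
P(3) = 3/7 ≈ 0.429.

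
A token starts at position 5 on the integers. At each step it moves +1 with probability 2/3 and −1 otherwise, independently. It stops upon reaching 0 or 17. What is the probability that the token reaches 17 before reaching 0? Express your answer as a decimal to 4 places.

Let r = q/p = (1/3)/(2/3) = 1/2. The recurrence P(i) = p·P(i+1) + q·P(i−1) with P(0)=0, P(17)=1 gives P(i) = (1 − r^i)/(1 − r^17).
P(5) = (1 − (1/2)^5) / (1 − (1/2)^17) = 126976/131071 ≈ 0.9688.

0.9688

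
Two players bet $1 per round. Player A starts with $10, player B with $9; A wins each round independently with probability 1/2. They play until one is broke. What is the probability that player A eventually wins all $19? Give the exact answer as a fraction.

10/19

With a fair step, P(i) = ½P(i−1) + ½P(i+1) with P(0)=0, P(19)=1 has the linear solution P(i) = i/19.
P(10) = 10/19.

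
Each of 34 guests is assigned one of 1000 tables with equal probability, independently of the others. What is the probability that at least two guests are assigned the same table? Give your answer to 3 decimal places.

0.433

It's easier to compute the probability that all 34 are distinct.
P(all distinct) = 1000/1000 · 999/1000 · ··· · 967/1000 ≈ 0.567.
So the probability of at least one match is 1 − 0.567 = 0.433.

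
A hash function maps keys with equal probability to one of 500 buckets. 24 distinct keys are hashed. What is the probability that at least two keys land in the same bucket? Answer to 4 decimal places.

0.4293

It's easier to compute the probability that all 24 are distinct.
P(all distinct) = 500/500 · 499/500 · ··· · 477/500 ≈ 0.5707.
So the probability of at least one match is 1 − 0.5707 = 0.4293.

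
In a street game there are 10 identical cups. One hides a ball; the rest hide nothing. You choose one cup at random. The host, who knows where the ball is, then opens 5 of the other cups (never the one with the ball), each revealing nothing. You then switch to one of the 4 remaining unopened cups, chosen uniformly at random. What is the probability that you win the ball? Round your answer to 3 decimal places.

0.225

Your original cup holds the ball with probability 1/10, so the other 9 collectively hold it with probability 9/10.
The host can always find 5 empty cups to open, so the reveals don't change that 9/10; it is now spread over the 4 remaining unopened cups.
P(win by switching) = (9/10) · (1/4) = 9/40 ≈ 0.225.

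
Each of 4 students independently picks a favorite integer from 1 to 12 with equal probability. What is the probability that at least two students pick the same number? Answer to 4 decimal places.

It's easier to compute the probability that all 4 are distinct.
P(all distinct) = 12/12 · 11/12 · ··· · 9/12 ≈ 0.5729.
So the probability of at least one match is 1 − 0.5729 = 0.4271.

0.4271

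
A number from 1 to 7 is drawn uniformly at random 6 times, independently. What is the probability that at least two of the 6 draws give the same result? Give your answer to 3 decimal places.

0.957

P(all 6 different) = 7/7 · 6/7 · ··· · 2/7 ≈ 0.043.
P(at least two equal) = 1 − 0.043 = 0.957.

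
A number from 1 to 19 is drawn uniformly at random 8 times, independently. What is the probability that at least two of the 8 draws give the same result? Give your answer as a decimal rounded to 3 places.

P(all 8 different) = 19/19 · 18/19 · ··· · 12/19 ≈ 0.179.
P(at least two equal) = 1 − 0.179 = 0.821.

0.821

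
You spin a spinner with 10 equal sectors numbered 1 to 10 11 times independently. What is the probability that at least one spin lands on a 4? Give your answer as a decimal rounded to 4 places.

0.6862

P(no spin lands on a 4) = (9/10)^11 ≈ 0.3138.
P(at least one) = 1 − 0.3138 = 0.6862.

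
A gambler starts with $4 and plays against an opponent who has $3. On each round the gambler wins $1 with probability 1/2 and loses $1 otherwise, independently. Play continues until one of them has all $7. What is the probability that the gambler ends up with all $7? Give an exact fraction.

With a fair step, P(i) = ½P(i−1) + ½P(i+1) with P(0)=0, P(7)=1 has the linear solution P(i) = i/7.
P(4) = 4/7.

4/7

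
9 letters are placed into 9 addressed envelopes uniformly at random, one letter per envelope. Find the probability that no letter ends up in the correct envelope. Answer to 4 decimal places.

This is the derangement probability: permutations of 9 with no fixed point.
D(9) = 9! · (1 − 1/1! + 1/2! − ··· + (−1)^9/9!) = 133496.
P = 133496/362880 = 16687/45360 ≈ 0.3679.

0.3679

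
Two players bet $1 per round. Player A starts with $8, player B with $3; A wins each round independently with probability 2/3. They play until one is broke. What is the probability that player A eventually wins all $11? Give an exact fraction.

2040/2047

Let r = q/p = (1/3)/(2/3) = 1/2. The recurrence P(i) = p·P(i+1) + q·P(i−1) with P(0)=0, P(11)=1 gives P(i) = (1 − r^i)/(1 − r^11).
P(8) = (1 − (1/2)^8) / (1 − (1/2)^11) = 2040/2047.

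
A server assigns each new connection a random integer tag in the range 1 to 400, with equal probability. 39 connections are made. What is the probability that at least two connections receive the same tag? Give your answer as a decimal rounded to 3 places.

It's easier to compute the probability that all 39 are distinct.
P(all distinct) = 400/400 · 399/400 · ··· · 362/400 ≈ 0.147.
So the probability of at least one match is 1 − 0.147 = 0.853.

0.853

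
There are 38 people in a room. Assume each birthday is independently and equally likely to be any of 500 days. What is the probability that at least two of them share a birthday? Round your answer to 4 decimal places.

It's easier to compute the probability that all 38 are distinct.
P(all distinct) = 500/500 · 499/500 · ··· · 463/500 ≈ 0.2363.
So the probability of at least one match is 1 − 0.2363 = 0.7637.

0.7637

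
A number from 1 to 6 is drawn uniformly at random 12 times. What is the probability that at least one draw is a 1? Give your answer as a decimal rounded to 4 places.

0.8878

P(no draw is a 1) = (5/6)^12 ≈ 0.1122.
P(at least one) = 1 − 0.1122 = 0.8878.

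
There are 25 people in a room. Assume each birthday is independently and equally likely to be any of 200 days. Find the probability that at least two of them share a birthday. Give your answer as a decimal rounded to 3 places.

0.791

It's easier to compute the probability that all 25 are distinct.
P(all distinct) = 200/200 · 199/200 · ··· · 176/200 ≈ 0.209.
So the probability of at least one match is 1 − 0.209 = 0.791.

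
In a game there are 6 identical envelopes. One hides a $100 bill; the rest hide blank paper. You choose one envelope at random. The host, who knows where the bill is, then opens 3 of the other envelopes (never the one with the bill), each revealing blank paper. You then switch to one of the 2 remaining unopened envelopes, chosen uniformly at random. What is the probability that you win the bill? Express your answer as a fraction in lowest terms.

Your original envelope holds the bill with probability 1/6, so the other 5 collectively hold it with probability 5/6.
The host can always find 3 empty envelopes to open, so the reveals don't change that 5/6; it is now spread over the 2 remaining unopened envelopes.
P(win by switching) = (5/6) · (1/2) = 5/12.

5/12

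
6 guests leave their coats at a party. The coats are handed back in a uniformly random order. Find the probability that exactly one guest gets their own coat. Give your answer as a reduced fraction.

Choose which one is fixed: C(6,1) = 6 ways.
The remaining 5 must have no fixed point: D(5) = 44.
P = 6·44/720 = 11/30.

11/30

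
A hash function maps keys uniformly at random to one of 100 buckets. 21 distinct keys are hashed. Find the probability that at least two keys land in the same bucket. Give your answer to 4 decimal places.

It's easier to compute the probability that all 21 are distinct.
P(all distinct) = 100/100 · 99/100 · ··· · 80/100 ≈ 0.1043.
So the probability of at least one match is 1 − 0.1043 = 0.8957.

0.8957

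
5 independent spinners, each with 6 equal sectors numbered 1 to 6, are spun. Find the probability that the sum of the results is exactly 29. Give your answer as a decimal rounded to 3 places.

0.001

There are 6^5 = 7776 equally likely outcomes.
The number of ordered 5-tuples from {1,…,6} summing to 29 is 5.
P(sum = 29) = 5/7776 ≈ 0.001.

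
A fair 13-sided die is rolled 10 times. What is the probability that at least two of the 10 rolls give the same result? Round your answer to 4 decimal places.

P(all 10 different) = 13/13 · 12/13 · ··· · 4/13 ≈ 0.0075.
P(at least two equal) = 1 − 0.0075 = 0.9925.

0.9925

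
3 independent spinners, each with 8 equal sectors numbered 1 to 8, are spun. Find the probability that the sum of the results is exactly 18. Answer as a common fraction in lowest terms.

There are 8^3 = 512 equally likely outcomes.
The number of ordered 3-tuples from {1,…,8} summing to 18 is 28.
P(sum = 18) = 28/512 = 7/128.

7/128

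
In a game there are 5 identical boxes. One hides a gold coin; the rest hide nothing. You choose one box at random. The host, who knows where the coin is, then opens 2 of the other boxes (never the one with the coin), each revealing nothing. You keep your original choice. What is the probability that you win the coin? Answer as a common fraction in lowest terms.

1/5

The host can always open 2 empty boxes regardless of your choice, so the reveals give no information about your original box.
P(win by staying) = 1/5.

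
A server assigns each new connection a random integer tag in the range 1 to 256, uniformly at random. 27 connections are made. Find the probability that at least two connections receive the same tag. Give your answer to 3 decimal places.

0.759

It's easier to compute the probability that all 27 are distinct.
P(all distinct) = 256/256 · 255/256 · ··· · 230/256 ≈ 0.241.
So the probability of at least one match is 1 − 0.241 = 0.759.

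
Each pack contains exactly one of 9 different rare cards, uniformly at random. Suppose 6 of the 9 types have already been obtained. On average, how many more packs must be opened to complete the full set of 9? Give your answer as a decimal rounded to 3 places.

16.500

Starting from 6 distinct types, each trial gives a new one with probability (9−i)/9 when i types are held, so the wait for the next new type is 9/(9−i).
E = 9/3 + 9/2 + 9/1 = 33/2 ≈ 16.500.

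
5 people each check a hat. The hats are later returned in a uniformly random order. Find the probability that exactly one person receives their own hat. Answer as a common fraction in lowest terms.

3/8

Choose which one is fixed: C(5,1) = 5 ways.
The remaining 4 must have no fixed point: D(4) = 9.
P = 5·9/120 = 3/8.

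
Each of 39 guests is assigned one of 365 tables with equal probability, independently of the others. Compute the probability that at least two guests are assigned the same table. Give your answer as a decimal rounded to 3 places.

0.878

It's easier to compute the probability that all 39 are distinct.
P(all distinct) = 365/365 · 364/365 · ··· · 327/365 ≈ 0.122.
So the probability of at least one match is 1 − 0.122 = 0.878.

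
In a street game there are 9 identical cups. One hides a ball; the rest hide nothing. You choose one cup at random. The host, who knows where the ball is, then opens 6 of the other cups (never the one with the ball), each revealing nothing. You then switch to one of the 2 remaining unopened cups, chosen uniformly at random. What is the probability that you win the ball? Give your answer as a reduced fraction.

Your original cup holds the ball with probability 1/9, so the other 8 collectively hold it with probability 8/9.
The host can always find 6 empty cups to open, so the reveals don't change that 8/9; it is now spread over the 2 remaining unopened cups.
P(win by switching) = (8/9) · (1/2) = 4/9.

4/9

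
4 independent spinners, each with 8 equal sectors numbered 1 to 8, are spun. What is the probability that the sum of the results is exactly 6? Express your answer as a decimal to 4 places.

There are 8^4 = 4096 equally likely outcomes.
The number of ordered 4-tuples from {1,…,8} summing to 6 is 10.
P(sum = 6) = 10/4096 = 5/2048 ≈ 0.0024.

0.0024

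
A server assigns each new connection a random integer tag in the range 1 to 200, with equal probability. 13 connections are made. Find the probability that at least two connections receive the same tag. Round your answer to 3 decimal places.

It's easier to compute the probability that all 13 are distinct.
P(all distinct) = 200/200 · 199/200 · ··· · 188/200 ≈ 0.671.
So the probability of at least one match is 1 − 0.671 = 0.329.

0.329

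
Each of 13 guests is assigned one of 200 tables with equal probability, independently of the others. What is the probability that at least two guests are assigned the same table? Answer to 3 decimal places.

0.329

It's easier to compute the probability that all 13 are distinct.
P(all distinct) = 200/200 · 199/200 · ··· · 188/200 ≈ 0.671.
So the probability of at least one match is 1 − 0.671 = 0.329.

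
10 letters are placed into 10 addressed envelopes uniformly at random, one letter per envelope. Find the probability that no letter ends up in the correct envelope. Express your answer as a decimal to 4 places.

0.3679

This is the derangement probability: permutations of 10 with no fixed point.
D(10) = 10! · (1 − 1/1! + 1/2! − ··· + (−1)^10/10!) = 1334961.
P = 1334961/3628800 = 16481/44800 ≈ 0.3679.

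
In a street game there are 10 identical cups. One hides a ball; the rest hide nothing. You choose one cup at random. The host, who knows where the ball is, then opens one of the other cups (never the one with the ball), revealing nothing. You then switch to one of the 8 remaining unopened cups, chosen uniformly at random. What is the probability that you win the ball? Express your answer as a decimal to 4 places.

Your original cup holds the ball with probability 1/10, so the other 9 collectively hold it with probability 9/10.
The host can always find an empty cup to open, so this doesn't change that 9/10; it is now spread over the 8 remaining unopened cups.
P(win by switching) = (9/10) · (1/8) = 9/80 ≈ 0.1125.

0.1125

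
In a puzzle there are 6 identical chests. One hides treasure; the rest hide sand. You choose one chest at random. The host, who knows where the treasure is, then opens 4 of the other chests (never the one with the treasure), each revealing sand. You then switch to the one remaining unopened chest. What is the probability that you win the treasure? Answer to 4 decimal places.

Your original chest holds the treasure with probability 1/6, so the other 5 collectively hold it with probability 5/6.
The host can always find 4 empty chests to open, so the reveals don't change that 5/6; it is now spread over the 1 remaining unopened chest.
P(win by switching) = (5/6) · (1/1) = 5/6 ≈ 0.8333.

0.8333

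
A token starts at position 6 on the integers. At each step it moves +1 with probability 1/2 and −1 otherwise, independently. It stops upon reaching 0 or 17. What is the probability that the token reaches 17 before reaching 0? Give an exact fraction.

With a fair step, P(i) = ½P(i−1) + ½P(i+1) with P(0)=0, P(17)=1 has the linear solution P(i) = i/17.
P(6) = 6/17.

6/17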